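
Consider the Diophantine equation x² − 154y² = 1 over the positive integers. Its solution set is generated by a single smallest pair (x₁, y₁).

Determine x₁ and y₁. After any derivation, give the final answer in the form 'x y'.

21295 1716

d=154: √d = [12; 2,2,3,1,2,1,3,2,2,24] (ℓ=10, even), read p_9/q_9
k=0  a_k=12  p_k/q_k = 12/1
…
k=2  a_k=2  p_k/q_k = 62/5
…
k=8  a_k=2  p_k/q_k = 8724/703
k=9  a_k=2  p_k/q_k = 21295/1716
→ (21295, 1716).  Check: 21295²=453477025, 154·1716²=453477024, difference 1.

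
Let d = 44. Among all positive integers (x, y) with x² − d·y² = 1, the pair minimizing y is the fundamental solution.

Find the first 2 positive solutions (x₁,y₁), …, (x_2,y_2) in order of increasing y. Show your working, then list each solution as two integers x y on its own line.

√44 = [6; 1,1,1,2,1,1,1,12, …], period ℓ=8 (even) → k=7
i=0: a=6 ⇒ p=6, q=1
i=1: a=1 ⇒ p=7, q=1
…
i=3: a=1 ⇒ p=20, q=3
i=4: a=2 ⇒ p=53, q=8
…
i=6: a=1 ⇒ p=126, q=19
i=7: a=1 ⇒ p=199, q=30
→ (199, 30).  Check: 199²=39601, 44·30²=39600, difference 1.
n=2: (199,30)∘(199,30) = (199·199+44·30·30, 199·30+30·199) = (79201,11940)

199 30
79201 11940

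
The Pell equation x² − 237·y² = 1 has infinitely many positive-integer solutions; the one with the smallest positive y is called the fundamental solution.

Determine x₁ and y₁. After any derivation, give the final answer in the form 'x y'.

[15; 2,1,1,7,10,7,1,1,2,30] for √237; ℓ=10 ⇒ convergent index 9
i=0: a=15 ⇒ p=15, q=1
i=1: a=2 ⇒ p=31, q=2
i=2: a=1 ⇒ p=46, q=3
i=3: a=1 ⇒ p=77, q=5
i=4: a=7 ⇒ p=585, q=38
i=5: a=10 ⇒ p=5927, q=385
…
i=7: a=1 ⇒ p=48001, q=3118
i=8: a=1 ⇒ p=90075, q=5851
i=9: a=2 ⇒ p=228151, q=14820
(x₁, y₁) = (228151, 14820);  228151² − 237·14820² = 1 ✓

228151 14820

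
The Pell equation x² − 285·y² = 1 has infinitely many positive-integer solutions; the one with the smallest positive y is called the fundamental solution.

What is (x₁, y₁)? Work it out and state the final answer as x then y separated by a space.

√285 = [16; 1,7,2,7,1,32, …], period ℓ=6 (even) → k=5
a_0=16:  p_0=16·1+0=16,  q_0=16·0+1=1
a_1=1:  p_1=1·16+1=17,  q_1=1·1+0=1
…
a_3=2:  p_3=2·135+17=287,  q_3=2·8+1=17
a_4=7:  p_4=7·287+135=2144,  q_4=7·17+8=127
a_5=1:  p_5=1·2144+287=2431,  q_5=1·127+17=144
→ (2431, 144).  Check: 2431²=5909761, 285·144²=5909760, difference 1.

2431 144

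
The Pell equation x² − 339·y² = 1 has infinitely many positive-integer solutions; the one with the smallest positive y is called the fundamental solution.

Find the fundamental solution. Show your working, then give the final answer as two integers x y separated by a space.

[18; 2,2,2,1,17,1,2,2,2,36] for √339; ℓ=10 ⇒ convergent index 9
i=0: a=18 ⇒ p=18, q=1
i=1: a=2 ⇒ p=37, q=2
…
i=6: a=1 ⇒ p=5855, q=318
…
i=8: a=2 ⇒ p=40359, q=2192
i=9: a=2 ⇒ p=97970, q=5321
(x₁, y₁) = (97970, 5321);  97970² − 339·5321² = 1 ✓

97970 5321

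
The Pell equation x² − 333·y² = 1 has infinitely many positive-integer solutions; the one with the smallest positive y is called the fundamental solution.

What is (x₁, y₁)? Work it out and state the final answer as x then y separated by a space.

73 4

d=333: √d = [18; 4,36] (ℓ=2, even), read p_1/q_1
step 0: (18, 1)  from 18·(1,0) + (0,1)
step 1: (73, 4)  from 4·(18,1) + (1,0)
fundamental: x₁=73, y₁=4  (since 5329 − 333·16 = 1)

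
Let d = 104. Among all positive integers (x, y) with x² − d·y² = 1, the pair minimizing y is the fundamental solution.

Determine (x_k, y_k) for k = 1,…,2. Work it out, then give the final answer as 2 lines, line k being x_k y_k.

[10; 5,20] for √104; ℓ=2 ⇒ convergent index 1
k=0  a_k=10  p_k/q_k = 10/1
k=1  a_k=5  p_k/q_k = 51/5
→ (51, 5).  Check: 51²=2601, 104·5²=2600, difference 1.
k=2:  x_2 = 51·51+104·5·5 = 5201,  y_2 = 51·5+5·51 = 510

51 5
5201 510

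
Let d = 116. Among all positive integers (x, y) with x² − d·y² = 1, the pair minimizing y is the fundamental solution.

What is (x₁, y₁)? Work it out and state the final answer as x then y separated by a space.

[10; 1,3,2,1,4,1,2,3,1,20] for √116; ℓ=10 ⇒ convergent index 9
k=0  a_k=10  p_k/q_k = 10/1
…
k=5  a_k=4  p_k/q_k = 657/61
…
k=8  a_k=3  p_k/q_k = 7550/701
k=9  a_k=1  p_k/q_k = 9801/910
(x₁, y₁) = (9801, 910);  9801² − 116·910² = 1 ✓

9801 910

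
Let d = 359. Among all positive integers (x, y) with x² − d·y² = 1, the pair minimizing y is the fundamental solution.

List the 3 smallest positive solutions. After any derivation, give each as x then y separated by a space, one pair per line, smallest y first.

360 19
259199 13680
186622920 9849581

d=359: √d = [18; 1,17,1,36] (ℓ=4, even), read p_3/q_3
i=0: a=18 ⇒ p=18, q=1
…
i=2: a=17 ⇒ p=341, q=18
i=3: a=1 ⇒ p=360, q=19
fundamental: x₁=360, y₁=19  (since 129600 − 359·361 = 1)
n=2: (360,19)∘(360,19) = (360·360+359·19·19, 360·19+19·360) = (259199,13680)
n=3: (259199,13680)∘(360,19) = (360·259199+359·19·13680, 360·13680+19·259199) = (186622920,9849581)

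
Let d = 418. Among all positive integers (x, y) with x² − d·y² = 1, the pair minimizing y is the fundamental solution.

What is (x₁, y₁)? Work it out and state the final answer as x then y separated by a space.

√418 → a₀=20, period (2,4,20,4,2,40); ℓ=6 even so k=5
k=0  a_k=20  p_k/q_k = 20/1
…
k=2  a_k=4  p_k/q_k = 184/9
k=3  a_k=20  p_k/q_k = 3721/182
k=4  a_k=4  p_k/q_k = 15068/737
k=5  a_k=2  p_k/q_k = 33857/1656
→ (33857, 1656).  Check: 33857²=1146296449, 418·1656²=1146296448, difference 1.

33857 1656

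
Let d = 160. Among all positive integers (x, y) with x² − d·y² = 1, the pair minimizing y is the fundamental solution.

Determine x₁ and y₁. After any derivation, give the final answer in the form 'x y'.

d=160: √d = [12; 1,1,1,5,1,1,1,24] (ℓ=8, even), read p_7/q_7
i=0: a=12 ⇒ p=12, q=1
…
i=2: a=1 ⇒ p=25, q=2
…
i=5: a=1 ⇒ p=253, q=20
i=6: a=1 ⇒ p=468, q=37
i=7: a=1 ⇒ p=721, q=57
(x₁, y₁) = (721, 57);  721² − 160·57² = 1 ✓

721 57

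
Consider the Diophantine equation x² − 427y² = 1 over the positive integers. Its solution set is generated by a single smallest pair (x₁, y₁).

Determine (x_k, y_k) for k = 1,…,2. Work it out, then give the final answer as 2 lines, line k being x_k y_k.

d=427: √d = [20; 1,1,1,40] (ℓ=4, even), read p_3/q_3
i=0: a=20 ⇒ p=20, q=1
i=1: a=1 ⇒ p=21, q=1
i=2: a=1 ⇒ p=41, q=2
i=3: a=1 ⇒ p=62, q=3
→ (62, 3).  Check: 62²=3844, 427·3²=3843, difference 1.
k=2:  x_2 = 62·62+427·3·3 = 7687,  y_2 = 62·3+3·62 = 372

62 3
7687 372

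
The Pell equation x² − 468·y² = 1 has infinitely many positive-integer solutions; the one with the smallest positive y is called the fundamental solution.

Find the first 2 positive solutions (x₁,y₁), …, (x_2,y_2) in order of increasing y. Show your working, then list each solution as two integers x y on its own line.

√468 → a₀=21, period (1,1,1,2,1,1,1,42); ℓ=8 even so k=7
i=0: a=21 ⇒ p=21, q=1
…
i=3: a=1 ⇒ p=65, q=3
…
i=6: a=1 ⇒ p=411, q=19
i=7: a=1 ⇒ p=649, q=30
fundamental: x₁=649, y₁=30  (since 421201 − 468·900 = 1)
(x_2, y_2) = (649·649 + 468·30·30, 649·30 + 30·649) = (842401, 38940)

649 30
842401 38940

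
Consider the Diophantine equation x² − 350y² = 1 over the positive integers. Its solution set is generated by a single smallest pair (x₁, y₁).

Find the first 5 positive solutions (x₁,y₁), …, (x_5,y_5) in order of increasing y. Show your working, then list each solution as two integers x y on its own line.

449 24
403201 21552
362074049 19353672
325142092801 17379575904
291977237261249 15606839808120

√350 = [18; 1,2,2,2,1,36, …], period ℓ=6 (even) → k=5
step 0: (18, 1)  from 18·(1,0) + (0,1)
step 1: (19, 1)  from 1·(18,1) + (1,0)
…
step 4: (318, 17)  from 2·(131,7) + (56,3)
step 5: (449, 24)  from 1·(318,17) + (131,7)
(x₁, y₁) = (449, 24);  449² − 350·24² = 1 ✓
(x_2, y_2) = (449·449 + 350·24·24, 449·24 + 24·449) = (403201, 21552)
(x_3, y_3) = (449·403201 + 350·24·21552, 449·21552 + 24·403201) = (362074049, 19353672)
(x_4, y_4) = (449·362074049 + 350·24·19353672, 449·19353672 + 24·362074049) = (325142092801, 17379575904)
(x_5, y_5) = (449·325142092801 + 350·24·17379575904, 449·17379575904 + 24·325142092801) = (291977237261249, 15606839808120)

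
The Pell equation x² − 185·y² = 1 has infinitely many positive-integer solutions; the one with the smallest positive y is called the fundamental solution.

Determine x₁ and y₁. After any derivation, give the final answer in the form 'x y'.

9249 680

d=185: √d = [13; 1,1,1,1,26] (ℓ=5, odd), read p_9/q_9
k=0  a_k=13  p_k/q_k = 13/1
…
k=4  a_k=1  p_k/q_k = 68/5
…
k=7  a_k=1  p_k/q_k = 3686/271
k=8  a_k=1  p_k/q_k = 5563/409
k=9  a_k=1  p_k/q_k = 9249/680
→ (9249, 680).  Check: 9249²=85544001, 185·680²=85544000, difference 1.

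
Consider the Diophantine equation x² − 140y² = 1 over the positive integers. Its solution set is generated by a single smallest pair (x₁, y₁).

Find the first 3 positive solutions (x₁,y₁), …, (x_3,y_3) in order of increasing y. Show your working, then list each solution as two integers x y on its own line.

√140 = [11; 1,4,1,22, …], period ℓ=4 (even) → k=3
step 0: (11, 1)  from 11·(1,0) + (0,1)
step 1: (12, 1)  from 1·(11,1) + (1,0)
step 2: (59, 5)  from 4·(12,1) + (11,1)
step 3: (71, 6)  from 1·(59,5) + (12,1)
fundamental: x₁=71, y₁=6  (since 5041 − 140·36 = 1)
n=2: (71,6)∘(71,6) = (71·71+140·6·6, 71·6+6·71) = (10081,852)
n=3: (10081,852)∘(71,6) = (71·10081+140·6·852, 71·852+6·10081) = (1431431,120978)

71 6
10081 852
1431431 120978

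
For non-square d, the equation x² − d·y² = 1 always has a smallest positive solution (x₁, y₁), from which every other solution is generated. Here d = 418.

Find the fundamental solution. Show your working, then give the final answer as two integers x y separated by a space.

33857 1656

d=418: √d = [20; 2,4,20,4,2,40] (ℓ=6, even), read p_5/q_5
step 0: (20, 1)  from 20·(1,0) + (0,1)
step 1: (41, 2)  from 2·(20,1) + (1,0)
…
step 3: (3721, 182)  from 20·(184,9) + (41,2)
step 4: (15068, 737)  from 4·(3721,182) + (184,9)
step 5: (33857, 1656)  from 2·(15068,737) + (3721,182)
fundamental: x₁=33857, y₁=1656  (since 1146296449 − 418·2742336 = 1)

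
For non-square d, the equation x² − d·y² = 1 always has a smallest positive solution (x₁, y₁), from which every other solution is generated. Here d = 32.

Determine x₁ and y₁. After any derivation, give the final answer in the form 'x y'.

17 3

√32 → a₀=5, period (1,1,1,10); ℓ=4 even so k=3
a_0=5:  p_0=5·1+0=5,  q_0=5·0+1=1
…
a_2=1:  p_2=1·6+5=11,  q_2=1·1+1=2
a_3=1:  p_3=1·11+6=17,  q_3=1·2+1=3
→ (17, 3).  Check: 17²=289, 32·3²=288, difference 1.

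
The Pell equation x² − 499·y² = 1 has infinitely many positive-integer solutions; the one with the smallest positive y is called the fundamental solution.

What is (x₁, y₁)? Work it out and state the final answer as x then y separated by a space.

4490 201

√499 = [22; 2,1,21,1,2,44, …], period ℓ=6 (even) → k=5
i=0: a=22 ⇒ p=22, q=1
i=1: a=2 ⇒ p=45, q=2
…
i=3: a=21 ⇒ p=1452, q=65
i=4: a=1 ⇒ p=1519, q=68
i=5: a=2 ⇒ p=4490, q=201
(x₁, y₁) = (4490, 201);  4490² − 499·201² = 1 ✓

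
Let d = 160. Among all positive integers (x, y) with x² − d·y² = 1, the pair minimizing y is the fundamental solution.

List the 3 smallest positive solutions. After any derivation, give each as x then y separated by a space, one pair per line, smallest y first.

721 57
1039681 82194
1499219281 118523691

√160 → a₀=12, period (1,1,1,5,1,1,1,24); ℓ=8 even so k=7
k=0  a_k=12  p_k/q_k = 12/1
k=1  a_k=1  p_k/q_k = 13/1
…
k=6  a_k=1  p_k/q_k = 468/37
k=7  a_k=1  p_k/q_k = 721/57
fundamental: x₁=721, y₁=57  (since 519841 − 160·3249 = 1)
n=2: (721,57)∘(721,57) = (721·721+160·57·57, 721·57+57·721) = (1039681,82194)
n=3: (1039681,82194)∘(721,57) = (721·1039681+160·57·82194, 721·82194+57·1039681) = (1499219281,118523691)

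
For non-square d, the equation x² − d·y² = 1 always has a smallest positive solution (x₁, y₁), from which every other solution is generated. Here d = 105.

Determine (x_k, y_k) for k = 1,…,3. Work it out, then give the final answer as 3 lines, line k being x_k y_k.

41 4
3361 328
275561 26892

√105 = [10; 4,20, …], period ℓ=2 (even) → k=1
a_0=10:  p_0=10·1+0=10,  q_0=10·0+1=1
a_1=4:  p_1=4·10+1=41,  q_1=4·1+0=4
(x₁, y₁) = (41, 4);  41² − 105·4² = 1 ✓
(41+4√105)^2 = 3361 + 328√105
(41+4√105)^3 = 275561 + 26892√105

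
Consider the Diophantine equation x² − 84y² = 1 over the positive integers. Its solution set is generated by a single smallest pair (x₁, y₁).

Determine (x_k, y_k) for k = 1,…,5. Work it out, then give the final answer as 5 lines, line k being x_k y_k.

√84 → a₀=9, period (6,18); ℓ=2 even so k=1
step 0: (9, 1)  from 9·(1,0) + (0,1)
step 1: (55, 6)  from 6·(9,1) + (1,0)
(x₁, y₁) = (55, 6);  55² − 84·6² = 1 ✓
(55+6√84)^2 = 6049 + 660√84
(55+6√84)^3 = 665335 + 72594√84
(55+6√84)^4 = 73180801 + 7984680√84
(55+6√84)^5 = 8049222775 + 878242206√84

55 6
6049 660
665335 72594
73180801 7984680
8049222775 878242206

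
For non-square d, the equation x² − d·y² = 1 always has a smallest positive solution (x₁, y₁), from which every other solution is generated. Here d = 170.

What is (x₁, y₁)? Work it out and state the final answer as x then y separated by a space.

√170 = [13; 26, …], period ℓ=1 (odd) → k=1
k=0  a_k=13  p_k/q_k = 13/1
k=1  a_k=26  p_k/q_k = 339/26
→ (339, 26).  Check: 339²=114921, 170·26²=114920, difference 1.

339 26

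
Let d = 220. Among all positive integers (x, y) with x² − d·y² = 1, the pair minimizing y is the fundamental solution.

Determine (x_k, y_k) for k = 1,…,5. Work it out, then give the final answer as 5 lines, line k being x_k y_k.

89 6
15841 1068
2819609 190098
501874561 33836376
89330852249 6022684830

[14; 1,4,1,28] for √220; ℓ=4 ⇒ convergent index 3
k=0  a_k=14  p_k/q_k = 14/1
…
k=2  a_k=4  p_k/q_k = 74/5
k=3  a_k=1  p_k/q_k = 89/6
→ (89, 6).  Check: 89²=7921, 220·6²=7920, difference 1.
k=2:  x_2 = 89·89+220·6·6 = 15841,  y_2 = 89·6+6·89 = 1068
k=3:  x_3 = 89·15841+220·6·1068 = 2819609,  y_3 = 89·1068+6·15841 = 190098
k=4:  x_4 = 89·2819609+220·6·190098 = 501874561,  y_4 = 89·190098+6·2819609 = 33836376
k=5:  x_5 = 89·501874561+220·6·33836376 = 89330852249,  y_5 = 89·33836376+6·501874561 = 6022684830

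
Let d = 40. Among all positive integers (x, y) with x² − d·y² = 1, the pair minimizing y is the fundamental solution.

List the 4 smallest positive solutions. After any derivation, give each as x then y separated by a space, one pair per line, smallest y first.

√40 = [6; 3,12, …], period ℓ=2 (even) → k=1
k=0  a_k=6  p_k/q_k = 6/1
k=1  a_k=3  p_k/q_k = 19/3
fundamental: x₁=19, y₁=3  (since 361 − 40·9 = 1)
k=2:  x_2 = 19·19+40·3·3 = 721,  y_2 = 19·3+3·19 = 114
k=3:  x_3 = 19·721+40·3·114 = 27379,  y_3 = 19·114+3·721 = 4329
k=4:  x_4 = 19·27379+40·3·4329 = 1039681,  y_4 = 19·4329+3·27379 = 164388

19 3
721 114
27379 4329
1039681 164388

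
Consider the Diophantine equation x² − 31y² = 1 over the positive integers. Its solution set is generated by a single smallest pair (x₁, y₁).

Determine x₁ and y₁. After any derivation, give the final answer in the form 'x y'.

d=31: √d = [5; 1,1,3,5,3,1,1,10] (ℓ=8, even), read p_7/q_7
step 0: (5, 1)  from 5·(1,0) + (0,1)
…
step 2: (11, 2)  from 1·(6,1) + (5,1)
…
step 4: (206, 37)  from 5·(39,7) + (11,2)
…
step 6: (863, 155)  from 1·(657,118) + (206,37)
step 7: (1520, 273)  from 1·(863,155) + (657,118)
fundamental: x₁=1520, y₁=273  (since 2310400 − 31·74529 = 1)

1520 273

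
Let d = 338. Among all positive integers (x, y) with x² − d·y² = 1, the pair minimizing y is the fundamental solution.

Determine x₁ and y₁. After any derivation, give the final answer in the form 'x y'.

√338 → a₀=18, period (2,1,1,2,36); ℓ=5 odd so k=9
a_0=18:  p_0=18·1+0=18,  q_0=18·0+1=1
…
a_4=2:  p_4=2·92+55=239,  q_4=2·5+3=13
a_5=36:  p_5=36·239+92=8696,  q_5=36·13+5=473
…
a_8=1:  p_8=1·26327+17631=43958,  q_8=1·1432+959=2391
a_9=2:  p_9=2·43958+26327=114243,  q_9=2·2391+1432=6214
fundamental: x₁=114243, y₁=6214  (since 13051463049 − 338·38613796 = 1)

114243 6214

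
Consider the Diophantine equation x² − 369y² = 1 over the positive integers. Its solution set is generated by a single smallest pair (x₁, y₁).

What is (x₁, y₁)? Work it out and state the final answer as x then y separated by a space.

8396801 437120

√369 = [19; 4,1,3,2,7,4,7,2,3,1,4,38, …], period ℓ=12 (even) → k=11
i=0: a=19 ⇒ p=19, q=1
…
i=5: a=7 ⇒ p=6147, q=320
…
i=7: a=7 ⇒ p=184045, q=9581
i=8: a=2 ⇒ p=393504, q=20485
i=9: a=3 ⇒ p=1364557, q=71036
i=10: a=1 ⇒ p=1758061, q=91521
i=11: a=4 ⇒ p=8396801, q=437120
(x₁, y₁) = (8396801, 437120);  8396801² − 369·437120² = 1 ✓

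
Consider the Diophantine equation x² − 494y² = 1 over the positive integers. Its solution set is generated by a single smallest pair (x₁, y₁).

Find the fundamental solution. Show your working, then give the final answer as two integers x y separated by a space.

√494 → a₀=22, period (4,2,2,1,2,1,2,2,4,44); ℓ=10 even so k=9
a_0=22:  p_0=22·1+0=22,  q_0=22·0+1=1
a_1=4:  p_1=4·22+1=89,  q_1=4·1+0=4
…
a_6=1:  p_6=1·1867+689=2556,  q_6=1·84+31=115
…
a_8=2:  p_8=2·6979+2556=16514,  q_8=2·314+115=743
a_9=4:  p_9=4·16514+6979=73035,  q_9=4·743+314=3286
fundamental: x₁=73035, y₁=3286  (since 5334111225 − 494·10797796 = 1)

73035 3286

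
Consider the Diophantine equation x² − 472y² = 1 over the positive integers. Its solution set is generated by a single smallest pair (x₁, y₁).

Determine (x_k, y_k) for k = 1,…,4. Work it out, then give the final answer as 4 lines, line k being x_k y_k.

√472 → a₀=21, period (1,2,1,1,1,…,2,1,42); ℓ=14 even so k=13
i=0: a=21 ⇒ p=21, q=1
…
i=3: a=1 ⇒ p=87, q=4
…
i=5: a=1 ⇒ p=239, q=11
…
i=7: a=5 ⇒ p=5779, q=266
i=8: a=4 ⇒ p=24224, q=1115
…
i=10: a=1 ⇒ p=54227, q=2496
…
i=12: a=2 ⇒ p=222687, q=10250
i=13: a=1 ⇒ p=306917, q=14127
(x₁, y₁) = (306917, 14127);  306917² − 472·14127² = 1 ✓
n=2: (306917,14127)∘(306917,14127) = (306917·306917+472·14127·14127, 306917·14127+14127·306917) = (188396089777,8671632918)
n=3: (188396089777,8671632918)∘(306917,14127) = (306917·188396089777+472·14127·8671632918, 306917·8671632918+14127·188396089777) = (115643925371868101,5322943120573485)
n=4: (115643925371868101,5322943120573485)∘(306917,14127) = (306917·115643925371868101+472·14127·5322943120573485, 306917·5322943120573485+14127·115643925371868101) = (70986173286526887819457,3267403467465432958572)

306917 14127
188396089777 8671632918
115643925371868101 5322943120573485
70986173286526887819457 3267403467465432958572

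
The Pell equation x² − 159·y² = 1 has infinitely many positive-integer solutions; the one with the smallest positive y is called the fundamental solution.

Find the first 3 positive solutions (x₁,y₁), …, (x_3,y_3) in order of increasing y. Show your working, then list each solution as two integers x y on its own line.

1324 105
3505951 278040
9283756924 736249815

√159 = [12; 1,1,1,1,3,1,1,1,1,24, …], period ℓ=10 (even) → k=9
step 0: (12, 1)  from 12·(1,0) + (0,1)
…
step 7: (517, 41)  from 1·(290,23) + (227,18)
step 8: (807, 64)  from 1·(517,41) + (290,23)
step 9: (1324, 105)  from 1·(807,64) + (517,41)
→ (1324, 105).  Check: 1324²=1752976, 159·105²=1752975, difference 1.
n=2: (1324,105)∘(1324,105) = (1324·1324+159·105·105, 1324·105+105·1324) = (3505951,278040)
n=3: (3505951,278040)∘(1324,105) = (1324·3505951+159·105·278040, 1324·278040+105·3505951) = (9283756924,736249815)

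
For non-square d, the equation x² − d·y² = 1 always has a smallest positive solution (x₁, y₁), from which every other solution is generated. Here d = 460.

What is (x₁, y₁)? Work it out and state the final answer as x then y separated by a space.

2535751 118230

[21; 2,4,3,1,2,10,2,1,3,4,2,42] for √460; ℓ=12 ⇒ convergent index 11
a_0=21:  p_0=21·1+0=21,  q_0=21·0+1=1
a_1=2:  p_1=2·21+1=43,  q_1=2·1+0=2
a_2=4:  p_2=4·43+21=193,  q_2=4·2+1=9
a_3=3:  p_3=3·193+43=622,  q_3=3·9+2=29
…
a_5=2:  p_5=2·815+622=2252,  q_5=2·38+29=105
a_6=10:  p_6=10·2252+815=23335,  q_6=10·105+38=1088
a_7=2:  p_7=2·23335+2252=48922,  q_7=2·1088+105=2281
…
a_10=4:  p_10=4·265693+72257=1135029,  q_10=4·12388+3369=52921
a_11=2:  p_11=2·1135029+265693=2535751,  q_11=2·52921+12388=118230
fundamental: x₁=2535751, y₁=118230  (since 6430033134001 − 460·13978332900 = 1)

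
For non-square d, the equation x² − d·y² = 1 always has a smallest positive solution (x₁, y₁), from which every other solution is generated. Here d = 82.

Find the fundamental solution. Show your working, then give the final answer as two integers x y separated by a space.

√82 = [9; 18, …], period ℓ=1 (odd) → k=1
a_0=9:  p_0=9·1+0=9,  q_0=9·0+1=1
a_1=18:  p_1=18·9+1=163,  q_1=18·1+0=18
(x₁, y₁) = (163, 18);  163² − 82·18² = 1 ✓

163 18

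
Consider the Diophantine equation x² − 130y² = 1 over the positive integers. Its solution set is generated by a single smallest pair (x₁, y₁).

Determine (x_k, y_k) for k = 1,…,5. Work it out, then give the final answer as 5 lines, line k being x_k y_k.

[11; 2,2,22] for √130; ℓ=3 ⇒ convergent index 5
step 0: (11, 1)  from 11·(1,0) + (0,1)
step 1: (23, 2)  from 2·(11,1) + (1,0)
step 2: (57, 5)  from 2·(23,2) + (11,1)
…
step 4: (2611, 229)  from 2·(1277,112) + (57,5)
step 5: (6499, 570)  from 2·(2611,229) + (1277,112)
(x₁, y₁) = (6499, 570);  6499² − 130·570² = 1 ✓
k=2:  x_2 = 6499·6499+130·570·570 = 84474001,  y_2 = 6499·570+570·6499 = 7408860
k=3:  x_3 = 6499·84474001+130·570·7408860 = 1097993058499,  y_3 = 6499·7408860+570·84474001 = 96300361710
k=4:  x_4 = 6499·1097993058499+130·570·96300361710 = 14271713689896001,  y_4 = 6499·96300361710+570·1097993058499 = 1251712094097720
k=5:  x_5 = 6499·14271713689896001+130·570·1251712094097720 = 185503733443275162499,  y_5 = 6499·1251712094097720+570·14271713689896001 = 16269753702781802850

6499 570
84474001 7408860
1097993058499 96300361710
14271713689896001 1251712094097720
185503733443275162499 16269753702781802850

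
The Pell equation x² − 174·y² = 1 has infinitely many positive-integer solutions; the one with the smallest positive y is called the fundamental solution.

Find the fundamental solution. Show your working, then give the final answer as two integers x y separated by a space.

√174 = [13; 5,4,5,26, …], period ℓ=4 (even) → k=3
i=0: a=13 ⇒ p=13, q=1
…
i=2: a=4 ⇒ p=277, q=21
i=3: a=5 ⇒ p=1451, q=110
(x₁, y₁) = (1451, 110);  1451² − 174·110² = 1 ✓

1451 110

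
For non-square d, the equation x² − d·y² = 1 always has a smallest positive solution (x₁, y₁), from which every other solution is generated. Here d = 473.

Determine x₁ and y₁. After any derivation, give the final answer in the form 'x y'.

√473 = [21; 1,2,1,42, …], period ℓ=4 (even) → k=3
a_0=21:  p_0=21·1+0=21,  q_0=21·0+1=1
…
a_2=2:  p_2=2·22+21=65,  q_2=2·1+1=3
a_3=1:  p_3=1·65+22=87,  q_3=1·3+1=4
(x₁, y₁) = (87, 4);  87² − 473·4² = 1 ✓

87 4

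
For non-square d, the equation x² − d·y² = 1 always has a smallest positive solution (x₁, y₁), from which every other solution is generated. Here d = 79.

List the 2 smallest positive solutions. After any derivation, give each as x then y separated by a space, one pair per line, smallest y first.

d=79: √d = [8; 1,7,1,16] (ℓ=4, even), read p_3/q_3
k=0  a_k=8  p_k/q_k = 8/1
k=1  a_k=1  p_k/q_k = 9/1
k=2  a_k=7  p_k/q_k = 71/8
k=3  a_k=1  p_k/q_k = 80/9
→ (80, 9).  Check: 80²=6400, 79·9²=6399, difference 1.
(80+9√79)^2 = 12799 + 1440√79

80 9
12799 1440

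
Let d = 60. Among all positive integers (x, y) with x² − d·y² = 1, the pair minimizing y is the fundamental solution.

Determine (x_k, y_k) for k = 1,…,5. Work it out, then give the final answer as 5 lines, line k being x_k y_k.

31 4
1921 248
119071 15372
7380481 952816
457470751 59059220

√60 = [7; 1,2,1,14, …], period ℓ=4 (even) → k=3
k=0  a_k=7  p_k/q_k = 7/1
k=1  a_k=1  p_k/q_k = 8/1
k=2  a_k=2  p_k/q_k = 23/3
k=3  a_k=1  p_k/q_k = 31/4
→ (31, 4).  Check: 31²=961, 60·4²=960, difference 1.
n=2: (31,4)∘(31,4) = (31·31+60·4·4, 31·4+4·31) = (1921,248)
n=3: (1921,248)∘(31,4) = (31·1921+60·4·248, 31·248+4·1921) = (119071,15372)
n=4: (119071,15372)∘(31,4) = (31·119071+60·4·15372, 31·15372+4·119071) = (7380481,952816)
n=5: (7380481,952816)∘(31,4) = (31·7380481+60·4·952816, 31·952816+4·7380481) = (457470751,59059220)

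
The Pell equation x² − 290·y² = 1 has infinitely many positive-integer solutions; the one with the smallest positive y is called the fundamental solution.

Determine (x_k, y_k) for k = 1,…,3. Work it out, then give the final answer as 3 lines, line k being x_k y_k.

√290 → a₀=17, period (34); ℓ=1 odd so k=1
step 0: (17, 1)  from 17·(1,0) + (0,1)
step 1: (579, 34)  from 34·(17,1) + (1,0)
→ (579, 34).  Check: 579²=335241, 290·34²=335240, difference 1.
(x_2, y_2) = (579·579 + 290·34·34, 579·34 + 34·579) = (670481, 39372)
(x_3, y_3) = (579·670481 + 290·34·39372, 579·39372 + 34·670481) = (776416419, 45592742)

579 34
670481 39372
776416419 45592742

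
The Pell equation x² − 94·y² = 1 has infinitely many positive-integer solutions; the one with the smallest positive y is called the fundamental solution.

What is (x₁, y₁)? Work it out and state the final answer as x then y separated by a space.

2143295 221064

d=94: √d = [9; 1,2,3,1,1,…,2,1,18] (ℓ=16, even), read p_15/q_15
i=0: a=9 ⇒ p=9, q=1
…
i=3: a=3 ⇒ p=97, q=10
i=4: a=1 ⇒ p=126, q=13
i=5: a=1 ⇒ p=223, q=23
i=6: a=5 ⇒ p=1241, q=128
…
i=10: a=5 ⇒ p=85038, q=8771
…
i=13: a=3 ⇒ p=652934, q=67345
i=14: a=2 ⇒ p=1490361, q=153719
i=15: a=1 ⇒ p=2143295, q=221064
fundamental: x₁=2143295, y₁=221064  (since 4593713457025 − 94·48869292096 = 1)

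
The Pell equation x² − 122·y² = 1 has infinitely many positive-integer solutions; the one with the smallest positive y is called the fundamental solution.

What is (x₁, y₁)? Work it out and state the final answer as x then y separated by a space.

√122 = [11; 22, …], period ℓ=1 (odd) → k=1
step 0: (11, 1)  from 11·(1,0) + (0,1)
step 1: (243, 22)  from 22·(11,1) + (1,0)
→ (243, 22).  Check: 243²=59049, 122·22²=59048, difference 1.

243 22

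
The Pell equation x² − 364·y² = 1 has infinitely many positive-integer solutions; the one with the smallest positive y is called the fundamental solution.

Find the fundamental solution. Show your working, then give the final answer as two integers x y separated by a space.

d=364: √d = [19; 12,1,2,3,1,8,1,3,2,1,12,38] (ℓ=12, even), read p_11/q_11
a_0=19:  p_0=19·1+0=19,  q_0=19·0+1=1
a_1=12:  p_1=12·19+1=229,  q_1=12·1+0=12
…
a_3=2:  p_3=2·248+229=725,  q_3=2·13+12=38
a_4=3:  p_4=3·725+248=2423,  q_4=3·38+13=127
…
a_6=8:  p_6=8·3148+2423=27607,  q_6=8·165+127=1447
a_7=1:  p_7=1·27607+3148=30755,  q_7=1·1447+165=1612
a_8=3:  p_8=3·30755+27607=119872,  q_8=3·1612+1447=6283
…
a_10=1:  p_10=1·270499+119872=390371,  q_10=1·14178+6283=20461
a_11=12:  p_11=12·390371+270499=4954951,  q_11=12·20461+14178=259710
fundamental: x₁=4954951, y₁=259710  (since 24551539412401 − 364·67449284100 = 1)

4954951 259710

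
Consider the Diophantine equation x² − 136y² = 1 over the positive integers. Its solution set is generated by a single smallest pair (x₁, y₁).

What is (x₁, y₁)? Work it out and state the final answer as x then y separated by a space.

35 3

[11; 1,1,1,22] for √136; ℓ=4 ⇒ convergent index 3
a_0=11:  p_0=11·1+0=11,  q_0=11·0+1=1
…
a_2=1:  p_2=1·12+11=23,  q_2=1·1+1=2
a_3=1:  p_3=1·23+12=35,  q_3=1·2+1=3
(x₁, y₁) = (35, 3);  35² − 136·3² = 1 ✓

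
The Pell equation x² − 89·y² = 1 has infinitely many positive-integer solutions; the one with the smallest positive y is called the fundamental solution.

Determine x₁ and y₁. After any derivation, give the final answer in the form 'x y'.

√89 → a₀=9, period (2,3,3,2,18); ℓ=5 odd so k=9
k=0  a_k=9  p_k/q_k = 9/1
k=1  a_k=2  p_k/q_k = 19/2
k=2  a_k=3  p_k/q_k = 66/7
k=3  a_k=3  p_k/q_k = 217/23
k=4  a_k=2  p_k/q_k = 500/53
k=5  a_k=18  p_k/q_k = 9217/977
…
k=8  a_k=3  p_k/q_k = 216991/23001
k=9  a_k=2  p_k/q_k = 500001/53000
fundamental: x₁=500001, y₁=53000  (since 250001000001 − 89·2809000000 = 1)

500001 53000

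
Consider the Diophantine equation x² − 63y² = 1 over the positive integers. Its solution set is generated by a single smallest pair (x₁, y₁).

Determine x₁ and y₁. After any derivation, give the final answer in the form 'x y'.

[7; 1,14] for √63; ℓ=2 ⇒ convergent index 1
k=0  a_k=7  p_k/q_k = 7/1
k=1  a_k=1  p_k/q_k = 8/1
(x₁, y₁) = (8, 1);  8² − 63·1² = 1 ✓

8 1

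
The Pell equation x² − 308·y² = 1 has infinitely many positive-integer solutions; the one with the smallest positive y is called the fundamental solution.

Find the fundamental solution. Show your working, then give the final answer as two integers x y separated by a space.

351 20

√308 = [17; 1,1,4,1,1,34, …], period ℓ=6 (even) → k=5
k=0  a_k=17  p_k/q_k = 17/1
k=1  a_k=1  p_k/q_k = 18/1
k=2  a_k=1  p_k/q_k = 35/2
…
k=4  a_k=1  p_k/q_k = 193/11
k=5  a_k=1  p_k/q_k = 351/20
fundamental: x₁=351, y₁=20  (since 123201 − 308·400 = 1)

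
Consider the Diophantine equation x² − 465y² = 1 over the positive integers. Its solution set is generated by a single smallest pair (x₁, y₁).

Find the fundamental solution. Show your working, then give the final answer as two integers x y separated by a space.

[21; 1,1,3,2,2,2,3,1,1,42] for √465; ℓ=10 ⇒ convergent index 9
a_0=21:  p_0=21·1+0=21,  q_0=21·0+1=1
…
a_2=1:  p_2=1·22+21=43,  q_2=1·1+1=2
a_3=3:  p_3=3·43+22=151,  q_3=3·2+1=7
a_4=2:  p_4=2·151+43=345,  q_4=2·7+2=16
…
a_6=2:  p_6=2·841+345=2027,  q_6=2·39+16=94
…
a_8=1:  p_8=1·6922+2027=8949,  q_8=1·321+94=415
a_9=1:  p_9=1·8949+6922=15871,  q_9=1·415+321=736
fundamental: x₁=15871, y₁=736  (since 251888641 − 465·541696 = 1)

15871 736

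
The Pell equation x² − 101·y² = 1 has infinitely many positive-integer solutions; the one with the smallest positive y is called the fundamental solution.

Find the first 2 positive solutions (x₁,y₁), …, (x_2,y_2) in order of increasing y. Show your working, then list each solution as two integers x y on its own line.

[10; 20] for √101; ℓ=1 ⇒ convergent index 1
a_0=10:  p_0=10·1+0=10,  q_0=10·0+1=1
a_1=20:  p_1=20·10+1=201,  q_1=20·1+0=20
(x₁, y₁) = (201, 20);  201² − 101·20² = 1 ✓
k=2:  x_2 = 201·201+101·20·20 = 80801,  y_2 = 201·20+20·201 = 8040

201 20
80801 8040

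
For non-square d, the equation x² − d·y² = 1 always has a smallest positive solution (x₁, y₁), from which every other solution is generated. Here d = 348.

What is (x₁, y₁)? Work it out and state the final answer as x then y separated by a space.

1567 84

d=348: √d = [18; 1,1,1,8,1,1,1,36] (ℓ=8, even), read p_7/q_7
k=0  a_k=18  p_k/q_k = 18/1
…
k=4  a_k=8  p_k/q_k = 485/26
k=5  a_k=1  p_k/q_k = 541/29
k=6  a_k=1  p_k/q_k = 1026/55
k=7  a_k=1  p_k/q_k = 1567/84
fundamental: x₁=1567, y₁=84  (since 2455489 − 348·7056 = 1)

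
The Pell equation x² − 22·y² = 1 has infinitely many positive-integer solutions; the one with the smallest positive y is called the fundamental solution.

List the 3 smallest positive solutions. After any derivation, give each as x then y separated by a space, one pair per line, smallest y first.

197 42
77617 16548
30580901 6519870

√22 = [4; 1,2,4,2,1,8, …], period ℓ=6 (even) → k=5
a_0=4:  p_0=4·1+0=4,  q_0=4·0+1=1
…
a_2=2:  p_2=2·5+4=14,  q_2=2·1+1=3
…
a_4=2:  p_4=2·61+14=136,  q_4=2·13+3=29
a_5=1:  p_5=1·136+61=197,  q_5=1·29+13=42
fundamental: x₁=197, y₁=42  (since 38809 − 22·1764 = 1)
(x_2, y_2) = (197·197 + 22·42·42, 197·42 + 42·197) = (77617, 16548)
(x_3, y_3) = (197·77617 + 22·42·16548, 197·16548 + 42·77617) = (30580901, 6519870)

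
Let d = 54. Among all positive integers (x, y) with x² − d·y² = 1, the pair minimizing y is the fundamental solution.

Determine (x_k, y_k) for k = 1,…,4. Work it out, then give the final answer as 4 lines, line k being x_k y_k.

√54 = [7; 2,1,6,1,2,14, …], period ℓ=6 (even) → k=5
a_0=7:  p_0=7·1+0=7,  q_0=7·0+1=1
…
a_2=1:  p_2=1·15+7=22,  q_2=1·2+1=3
a_3=6:  p_3=6·22+15=147,  q_3=6·3+2=20
a_4=1:  p_4=1·147+22=169,  q_4=1·20+3=23
a_5=2:  p_5=2·169+147=485,  q_5=2·23+20=66
→ (485, 66).  Check: 485²=235225, 54·66²=235224, difference 1.
k=2:  x_2 = 485·485+54·66·66 = 470449,  y_2 = 485·66+66·485 = 64020
k=3:  x_3 = 485·470449+54·66·64020 = 456335045,  y_3 = 485·64020+66·470449 = 62099334
k=4:  x_4 = 485·456335045+54·66·62099334 = 442644523201,  y_4 = 485·62099334+66·456335045 = 60236289960

485 66
470449 64020
456335045 62099334
442644523201 60236289960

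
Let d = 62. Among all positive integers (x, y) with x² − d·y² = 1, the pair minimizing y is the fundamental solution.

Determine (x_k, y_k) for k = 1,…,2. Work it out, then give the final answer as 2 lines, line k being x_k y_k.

63 8
7937 1008

[7; 1,6,1,14] for √62; ℓ=4 ⇒ convergent index 3
step 0: (7, 1)  from 7·(1,0) + (0,1)
step 1: (8, 1)  from 1·(7,1) + (1,0)
step 2: (55, 7)  from 6·(8,1) + (7,1)
step 3: (63, 8)  from 1·(55,7) + (8,1)
(x₁, y₁) = (63, 8);  63² − 62·8² = 1 ✓
n=2: (63,8)∘(63,8) = (63·63+62·8·8, 63·8+8·63) = (7937,1008)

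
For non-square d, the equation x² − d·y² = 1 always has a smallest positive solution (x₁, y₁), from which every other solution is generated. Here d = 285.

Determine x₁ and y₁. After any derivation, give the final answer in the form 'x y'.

2431 144

√285 → a₀=16, period (1,7,2,7,1,32); ℓ=6 even so k=5
step 0: (16, 1)  from 16·(1,0) + (0,1)
step 1: (17, 1)  from 1·(16,1) + (1,0)
step 2: (135, 8)  from 7·(17,1) + (16,1)
step 3: (287, 17)  from 2·(135,8) + (17,1)
step 4: (2144, 127)  from 7·(287,17) + (135,8)
step 5: (2431, 144)  from 1·(2144,127) + (287,17)
fundamental: x₁=2431, y₁=144  (since 5909761 − 285·20736 = 1)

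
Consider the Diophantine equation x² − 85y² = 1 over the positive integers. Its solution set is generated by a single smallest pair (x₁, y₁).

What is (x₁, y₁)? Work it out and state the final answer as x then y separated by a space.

285769 30996

[9; 4,1,1,4,18] for √85; ℓ=5 ⇒ convergent index 9
a_0=9:  p_0=9·1+0=9,  q_0=9·0+1=1
…
a_5=18:  p_5=18·378+83=6887,  q_5=18·41+9=747
…
a_7=1:  p_7=1·27926+6887=34813,  q_7=1·3029+747=3776
a_8=1:  p_8=1·34813+27926=62739,  q_8=1·3776+3029=6805
a_9=4:  p_9=4·62739+34813=285769,  q_9=4·6805+3776=30996
fundamental: x₁=285769, y₁=30996  (since 81663921361 − 85·960752016 = 1)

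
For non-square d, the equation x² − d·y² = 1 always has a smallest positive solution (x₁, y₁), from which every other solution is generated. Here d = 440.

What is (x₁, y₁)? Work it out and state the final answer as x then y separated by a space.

d=440: √d = [20; 1,40] (ℓ=2, even), read p_1/q_1
k=0  a_k=20  p_k/q_k = 20/1
k=1  a_k=1  p_k/q_k = 21/1
→ (21, 1).  Check: 21²=441, 440·1²=440, difference 1.

21 1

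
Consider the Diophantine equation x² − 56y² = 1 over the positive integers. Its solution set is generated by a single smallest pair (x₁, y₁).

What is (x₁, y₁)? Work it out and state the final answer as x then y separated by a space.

15 2

[7; 2,14] for √56; ℓ=2 ⇒ convergent index 1
a_0=7:  p_0=7·1+0=7,  q_0=7·0+1=1
a_1=2:  p_1=2·7+1=15,  q_1=2·1+0=2
fundamental: x₁=15, y₁=2  (since 225 − 56·4 = 1)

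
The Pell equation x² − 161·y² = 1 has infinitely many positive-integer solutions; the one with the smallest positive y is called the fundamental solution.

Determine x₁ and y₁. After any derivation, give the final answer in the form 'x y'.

d=161: √d = [12; 1,2,4,1,2,1,4,2,1,24] (ℓ=10, even), read p_9/q_9
a_0=12:  p_0=12·1+0=12,  q_0=12·0+1=1
a_1=1:  p_1=1·12+1=13,  q_1=1·1+0=1
a_2=2:  p_2=2·13+12=38,  q_2=2·1+1=3
…
a_5=2:  p_5=2·203+165=571,  q_5=2·16+13=45
…
a_8=2:  p_8=2·3667+774=8108,  q_8=2·289+61=639
a_9=1:  p_9=1·8108+3667=11775,  q_9=1·639+289=928
→ (11775, 928).  Check: 11775²=138650625, 161·928²=138650624, difference 1.

11775 928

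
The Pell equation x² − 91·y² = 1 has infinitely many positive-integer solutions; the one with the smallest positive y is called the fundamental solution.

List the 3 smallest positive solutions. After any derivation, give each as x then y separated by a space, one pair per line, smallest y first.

d=91: √d = [9; 1,1,5,1,5,1,1,18] (ℓ=8, even), read p_7/q_7
k=0  a_k=9  p_k/q_k = 9/1
k=1  a_k=1  p_k/q_k = 10/1
…
k=3  a_k=5  p_k/q_k = 105/11
…
k=5  a_k=5  p_k/q_k = 725/76
k=6  a_k=1  p_k/q_k = 849/89
k=7  a_k=1  p_k/q_k = 1574/165
→ (1574, 165).  Check: 1574²=2477476, 91·165²=2477475, difference 1.
(1574+165√91)^2 = 4954951 + 519420√91
(1574+165√91)^3 = 15598184174 + 1635133995√91

1574 165
4954951 519420
15598184174 1635133995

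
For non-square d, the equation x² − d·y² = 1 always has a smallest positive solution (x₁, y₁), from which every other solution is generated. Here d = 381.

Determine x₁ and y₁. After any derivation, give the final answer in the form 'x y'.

d=381: √d = [19; 1,1,12,1,1,38] (ℓ=6, even), read p_5/q_5
a_0=19:  p_0=19·1+0=19,  q_0=19·0+1=1
…
a_4=1:  p_4=1·488+39=527,  q_4=1·25+2=27
a_5=1:  p_5=1·527+488=1015,  q_5=1·27+25=52
(x₁, y₁) = (1015, 52);  1015² − 381·52² = 1 ✓

1015 52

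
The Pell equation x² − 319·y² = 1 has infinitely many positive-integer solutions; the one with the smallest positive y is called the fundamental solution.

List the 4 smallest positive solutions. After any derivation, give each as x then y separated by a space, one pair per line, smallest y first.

12901780 722361
332911854336799 18639485405160
8590311008090840302660 480965080021169647239
221660605515932150288251132801 12410611300231033623224965680

[17; 1,6,5,1,4,…,6,1,34] for √319; ℓ=14 ⇒ convergent index 13
a_0=17:  p_0=17·1+0=17,  q_0=17·0+1=1
a_1=1:  p_1=1·17+1=18,  q_1=1·1+0=1
…
a_3=5:  p_3=5·125+18=643,  q_3=5·7+1=36
…
a_5=4:  p_5=4·768+643=3715,  q_5=4·43+36=208
…
a_7=1:  p_7=1·11913+3715=15628,  q_7=1·667+208=875
…
a_9=4:  p_9=4·58797+15628=250816,  q_9=4·3292+875=14043
…
a_11=5:  p_11=5·309613+250816=1798881,  q_11=5·17335+14043=100718
a_12=6:  p_12=6·1798881+309613=11102899,  q_12=6·100718+17335=621643
a_13=1:  p_13=1·11102899+1798881=12901780,  q_13=1·621643+100718=722361
(x₁, y₁) = (12901780, 722361);  12901780² − 319·722361² = 1 ✓
k=2:  x_2 = 12901780·12901780+319·722361·722361 = 332911854336799,  y_2 = 12901780·722361+722361·12901780 = 18639485405160
k=3:  x_3 = 12901780·332911854336799+319·722361·18639485405160 = 8590311008090840302660,  y_3 = 12901780·18639485405160+722361·332911854336799 = 480965080021169647239
k=4:  x_4 = 12901780·8590311008090840302660+319·722361·480965080021169647239 = 221660605515932150288251132801,  y_4 = 12901780·480965080021169647239+722361·8590311008090840302660 = 12410611300231033623224965680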